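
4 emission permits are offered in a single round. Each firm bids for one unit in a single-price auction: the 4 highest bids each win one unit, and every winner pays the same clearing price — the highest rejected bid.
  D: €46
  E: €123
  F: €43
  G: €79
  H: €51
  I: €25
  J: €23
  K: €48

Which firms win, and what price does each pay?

E, G, H, K; each pays €46

Bids ranked high→low: 123 (E), 79 (G), 51 (H), 48 (K), 46 (D), 43 (F), …
Winners (4 units): E, G, H, K.
First losing bid is D's €46, which sets the uniform price.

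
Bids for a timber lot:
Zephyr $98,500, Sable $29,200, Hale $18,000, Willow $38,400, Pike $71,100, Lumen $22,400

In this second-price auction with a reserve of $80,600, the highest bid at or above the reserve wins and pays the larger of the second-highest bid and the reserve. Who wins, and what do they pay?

Second-price auction with a reserve of $80,600: the highest bid at or above the reserve wins and pays the larger of the second-highest bid and the reserve.
Sorting bids: 98,500 (Zephyr) > 71,100 (Pike) > 38,400 (Willow) > 29,200 (Sable) > 22,400 (Lumen) > 18,000 (Hale)
Zephyr has the top bid at or above the reserve ($98,500).
max(second-highest $71,100, reserve $80,600) = $80,600.

Zephyr pays $80,600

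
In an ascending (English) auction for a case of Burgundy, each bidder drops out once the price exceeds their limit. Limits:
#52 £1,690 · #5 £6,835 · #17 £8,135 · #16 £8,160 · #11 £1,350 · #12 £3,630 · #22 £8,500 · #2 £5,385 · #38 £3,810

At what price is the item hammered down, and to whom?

Limits ranked: 8,500 (#22) > 8,160 (#16) > 8,135 (#17) > 6,835 (#5) > 5,385 (#2) > 3,810 (#38) > …
#16 is the last rival to drop out, at £8,160; #22 remains and wins at that price.

#22 wins at £8,160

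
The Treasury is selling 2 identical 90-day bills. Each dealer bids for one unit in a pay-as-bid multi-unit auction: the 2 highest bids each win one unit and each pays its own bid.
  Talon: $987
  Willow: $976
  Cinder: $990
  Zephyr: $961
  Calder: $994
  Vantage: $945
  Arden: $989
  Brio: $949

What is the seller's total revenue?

Bids ranked high→low: 994 (Calder), 990 (Cinder), 989 (Arden), 987 (Talon), …
The 2 highest are Calder, Cinder.
Total revenue = 994 + 990 = $1,984.

Total revenue: $1,984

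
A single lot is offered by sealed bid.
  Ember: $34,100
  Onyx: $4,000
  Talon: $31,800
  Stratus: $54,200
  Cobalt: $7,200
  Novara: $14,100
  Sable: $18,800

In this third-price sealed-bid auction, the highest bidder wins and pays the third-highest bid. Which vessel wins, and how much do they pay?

Stratus pays $31,800

Third-price sealed-bid auction: the highest bidder wins and pays the third-highest bid.
Bids ranked: 54,200 (Stratus) > 34,100 (Ember) > 31,800 (Talon) > 18,800 (Sable) > 14,100 (Novara) > 7,200 (Cobalt) > …
Stratus wins; payment is bid #3 in the ranking = $31,800.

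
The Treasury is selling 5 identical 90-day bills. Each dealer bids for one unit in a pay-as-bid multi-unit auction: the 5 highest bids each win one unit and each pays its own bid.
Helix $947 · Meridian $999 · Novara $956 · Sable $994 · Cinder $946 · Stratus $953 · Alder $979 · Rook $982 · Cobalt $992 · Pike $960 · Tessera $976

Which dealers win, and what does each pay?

Meridian $999, Sable $994, Cobalt $992, Rook $982, Alder $979

Sorting: 999 (Meridian), 994 (Sable), 992 (Cobalt), 982 (Rook), 979 (Alder), 976 (Tessera), 960 (Pike), …
The 5 highest are Meridian, Sable, Cobalt, Rook, Alder.
Each winner pays its own bid: Meridian $999, Sable $994, Cobalt $992, Rook $982, Alder $979.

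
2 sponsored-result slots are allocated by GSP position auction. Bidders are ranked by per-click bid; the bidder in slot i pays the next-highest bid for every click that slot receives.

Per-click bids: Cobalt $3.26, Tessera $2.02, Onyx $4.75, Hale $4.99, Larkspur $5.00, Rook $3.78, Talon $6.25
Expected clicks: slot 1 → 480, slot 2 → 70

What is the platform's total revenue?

Total revenue: $2749.30

Ranked by bid: $6.25 (Talon) > $5.00 (Larkspur) > $4.99 (Hale) > …
Slot 1: Talon pays $5.00 × 480 = $2400.00
Slot 2: Larkspur pays $4.99 × 70 = $349.30
Total = $2749.30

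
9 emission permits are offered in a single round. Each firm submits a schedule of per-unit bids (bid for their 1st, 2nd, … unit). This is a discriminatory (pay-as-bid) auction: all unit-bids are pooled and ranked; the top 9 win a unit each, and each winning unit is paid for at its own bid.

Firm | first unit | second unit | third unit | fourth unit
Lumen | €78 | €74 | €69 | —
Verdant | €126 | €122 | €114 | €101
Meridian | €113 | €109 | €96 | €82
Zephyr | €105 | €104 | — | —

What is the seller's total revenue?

Total revenue: €990

Pooled unit-bids ranked (top 9): 126 (Verdant-1), 122 (Verdant-2), 114 (Verdant-3), 113 (Meridian-1), 109 (Meridian-2), 105 (Zephyr-1), 104 (Zephyr-2), 101 (Verdant-4), 96 (Meridian-3)
Next rejected bid: €82 (not a price — pay-as-bid).
Each winning unit pays its own bid.
Revenue = 126 + 122 + 114 + 113 + 109 + 105 + 104 + 101 + 96 = €990.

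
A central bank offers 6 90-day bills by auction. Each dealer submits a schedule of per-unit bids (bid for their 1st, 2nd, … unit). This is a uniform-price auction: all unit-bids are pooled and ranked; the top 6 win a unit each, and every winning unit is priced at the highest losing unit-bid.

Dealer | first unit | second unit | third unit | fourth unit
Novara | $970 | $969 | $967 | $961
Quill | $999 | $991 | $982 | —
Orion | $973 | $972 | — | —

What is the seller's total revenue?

All unit-bids, highest first — top 6: 999 (Quill-1), 991 (Quill-2), 982 (Quill-3), 973 (Orion-1), 972 (Orion-2), 970 (Novara-1)
Highest rejected unit-bid = $969.
Allocation: Novara 1, Orion 2, Quill 3. Every unit priced at $969.
Revenue = 6 × 969 = $5,814.

Total revenue: $5,814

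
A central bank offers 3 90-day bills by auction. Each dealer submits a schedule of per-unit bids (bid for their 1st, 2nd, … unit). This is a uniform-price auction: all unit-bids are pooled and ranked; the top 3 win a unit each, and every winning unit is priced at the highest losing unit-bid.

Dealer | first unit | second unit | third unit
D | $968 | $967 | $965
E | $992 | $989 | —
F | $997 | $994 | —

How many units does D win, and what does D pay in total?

D: 0 units, pays $0

Pooled unit-bids ranked (top 3): 997 (F-1), 994 (F-2), 992 (E-1)
First bid not allocated: $989.
D wins 0 unit(s) at $989 each.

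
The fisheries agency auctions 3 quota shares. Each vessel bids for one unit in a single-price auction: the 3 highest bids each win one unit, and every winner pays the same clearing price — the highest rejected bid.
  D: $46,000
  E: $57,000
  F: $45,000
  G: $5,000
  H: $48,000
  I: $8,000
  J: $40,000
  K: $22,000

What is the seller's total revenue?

Total revenue: $135,000

Bids ranked high→low: 57,000 (E), 48,000 (H), 46,000 (D), 45,000 (F), 40,000 (J), …
Winners (3 units): E, H, D.
Clearing price = highest rejected bid = $45,000.
Total revenue = 3 × $45,000 = $135,000.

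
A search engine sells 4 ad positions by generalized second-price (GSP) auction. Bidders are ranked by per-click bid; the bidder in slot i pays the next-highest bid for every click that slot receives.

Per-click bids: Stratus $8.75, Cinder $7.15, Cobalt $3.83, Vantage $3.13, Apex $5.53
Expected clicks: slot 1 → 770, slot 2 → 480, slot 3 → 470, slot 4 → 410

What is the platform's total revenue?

Total revenue: $11243.30

Per-click bids in order: $8.75 (Stratus) > $7.15 (Cinder) > $5.53 (Apex) > $3.83 (Cobalt) > $3.13 (Vantage)
Slot 1: Stratus pays $7.15 × 770 = $5505.50
Slot 2: Cinder pays $5.53 × 480 = $2654.40
Slot 3: Apex pays $3.83 × 470 = $1800.10
Slot 4: Cobalt pays $3.13 × 410 = $1283.30
Total = $11243.30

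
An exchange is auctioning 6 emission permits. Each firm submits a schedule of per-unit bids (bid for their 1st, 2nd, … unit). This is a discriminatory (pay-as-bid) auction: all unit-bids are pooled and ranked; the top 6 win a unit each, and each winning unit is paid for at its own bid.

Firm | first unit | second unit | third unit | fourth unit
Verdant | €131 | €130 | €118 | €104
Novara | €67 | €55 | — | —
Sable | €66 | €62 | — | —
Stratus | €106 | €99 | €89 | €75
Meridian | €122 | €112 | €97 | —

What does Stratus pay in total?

Stratus pays €106

Merging the schedules and taking the best 6: 131 (Verdant-1), 130 (Verdant-2), 122 (Meridian-1), 118 (Verdant-3), 112 (Meridian-2), 106 (Stratus-1)
Next rejected bid: €104 (not a price — pay-as-bid).
Stratus's winning unit-bids: 106 = €106.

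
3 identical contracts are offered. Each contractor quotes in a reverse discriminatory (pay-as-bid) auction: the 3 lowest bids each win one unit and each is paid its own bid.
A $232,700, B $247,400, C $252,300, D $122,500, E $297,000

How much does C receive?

C is paid $0

Sorting: 122,500 (D), 232,700 (A), 247,400 (B), 252,300 (C), 297,000 (E)
Lowest 3: D, A, B.
C does not win → $0.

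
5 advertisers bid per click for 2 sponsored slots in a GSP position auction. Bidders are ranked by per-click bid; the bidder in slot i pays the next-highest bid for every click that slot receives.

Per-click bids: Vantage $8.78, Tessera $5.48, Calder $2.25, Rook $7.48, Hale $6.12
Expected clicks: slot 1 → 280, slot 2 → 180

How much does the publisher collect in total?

Total revenue: $3196.00

Per-click bids in order: $8.78 (Vantage) > $7.48 (Rook) > $6.12 (Hale) > …
Slot 1: Vantage pays $7.48 × 280 = $2094.40
Slot 2: Rook pays $6.12 × 180 = $1101.60
Total = $3196.00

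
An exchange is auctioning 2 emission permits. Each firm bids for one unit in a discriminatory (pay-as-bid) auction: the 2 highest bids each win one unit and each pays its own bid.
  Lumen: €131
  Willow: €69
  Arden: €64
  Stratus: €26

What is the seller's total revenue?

Total revenue: €200

Bids ranked high→low: 131 (Lumen), 69 (Willow), 64 (Arden), 26 (Stratus)
The 2 highest are Lumen, Willow.
Total revenue = 131 + 69 = €200.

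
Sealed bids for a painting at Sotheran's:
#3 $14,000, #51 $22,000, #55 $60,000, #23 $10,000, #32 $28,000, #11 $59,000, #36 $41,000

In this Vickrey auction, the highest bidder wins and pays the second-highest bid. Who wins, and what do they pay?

Bids ranked: 60,000 (#55) > 59,000 (#11) > 41,000 (#36) > 28,000 (#32) > 22,000 (#51) > 14,000 (#3) > …
#55 is highest; pays the second-highest bid, $59,000.

#55 pays $59,000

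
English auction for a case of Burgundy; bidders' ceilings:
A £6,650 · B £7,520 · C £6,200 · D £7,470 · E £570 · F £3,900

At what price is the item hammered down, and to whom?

Open ascending-bid auction: the price rises until one bidder remains; the winner pays the price at which the last rival dropped out.
Sorting limits: 7,520 (B) > 7,470 (D) > 6,650 (A) > 6,200 (C) > 3,900 (F) > 570 (E)
D is the last rival to drop out, at £7,470; B remains and wins at that price.

B wins at £7,470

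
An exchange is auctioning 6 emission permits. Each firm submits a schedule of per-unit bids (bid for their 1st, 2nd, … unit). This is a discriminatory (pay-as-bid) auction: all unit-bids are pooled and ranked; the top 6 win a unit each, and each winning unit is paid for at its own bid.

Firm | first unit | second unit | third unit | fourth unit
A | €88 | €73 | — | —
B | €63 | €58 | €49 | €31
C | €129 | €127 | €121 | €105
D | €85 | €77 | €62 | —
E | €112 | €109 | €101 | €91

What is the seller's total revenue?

Pooled unit-bids ranked (top 6): 129 (C-1), 127 (C-2), 121 (C-3), 112 (E-1), 109 (E-2), 105 (C-4)
Next rejected bid: €101 (not a price — pay-as-bid).
Each winning unit pays its own bid.
Revenue = 129 + 127 + 121 + 112 + 109 + 105 = €703.

Total revenue: €703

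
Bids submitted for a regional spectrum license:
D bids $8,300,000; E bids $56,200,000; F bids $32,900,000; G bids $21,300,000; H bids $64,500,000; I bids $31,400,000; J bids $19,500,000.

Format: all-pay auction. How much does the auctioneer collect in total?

Bids in order: 64,500,000 (H) > 56,200,000 (E) > 32,900,000 (F) > 31,400,000 (I) > 21,300,000 (G) > 19,500,000 (J) > …
Every bidder forfeits their bid regardless of winning.
Revenue = 8,300,000 + 56,200,000 + 32,900,000 + 21,300,000 + 64,500,000 + 31,400,000 + 19,500,000 = $234,100,000.

Total revenue: $234,100,000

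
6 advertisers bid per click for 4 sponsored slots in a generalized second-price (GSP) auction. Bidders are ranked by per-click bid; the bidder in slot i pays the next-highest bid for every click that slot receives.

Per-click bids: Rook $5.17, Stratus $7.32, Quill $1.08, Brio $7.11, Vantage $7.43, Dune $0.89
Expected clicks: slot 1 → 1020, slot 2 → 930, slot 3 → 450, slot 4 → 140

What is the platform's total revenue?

Total revenue: $16556.40

Per-click bids in order: $7.43 (Vantage) > $7.32 (Stratus) > $7.11 (Brio) > $5.17 (Rook) > $1.08 (Quill) > …
Slot 1: Vantage pays $7.32 × 1020 = $7466.40
Slot 2: Stratus pays $7.11 × 930 = $6612.30
Slot 3: Brio pays $5.17 × 450 = $2326.50
Slot 4: Rook pays $1.08 × 140 = $151.20
Total = $16556.40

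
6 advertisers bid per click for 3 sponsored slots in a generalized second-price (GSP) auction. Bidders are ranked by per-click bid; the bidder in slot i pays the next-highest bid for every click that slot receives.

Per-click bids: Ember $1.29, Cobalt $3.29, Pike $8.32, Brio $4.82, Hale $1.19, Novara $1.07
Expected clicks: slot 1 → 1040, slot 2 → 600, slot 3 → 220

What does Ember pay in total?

Ember pays $0.00

Sorting advertisers: $8.32 (Pike) > $4.82 (Brio) > $3.29 (Cobalt) > $1.29 (Ember) > …
Ember ranks below slot 3 → no slot, pays nothing.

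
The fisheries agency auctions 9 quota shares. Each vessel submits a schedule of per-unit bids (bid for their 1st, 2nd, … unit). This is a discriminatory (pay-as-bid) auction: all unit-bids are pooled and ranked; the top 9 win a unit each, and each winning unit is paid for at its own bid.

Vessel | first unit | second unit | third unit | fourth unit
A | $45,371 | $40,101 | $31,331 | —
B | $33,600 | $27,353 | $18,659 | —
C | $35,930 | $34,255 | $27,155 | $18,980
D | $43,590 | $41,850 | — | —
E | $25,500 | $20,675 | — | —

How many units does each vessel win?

A 3, B 2, C 2, D 2

Merging the schedules and taking the best 9: 45,371 (A-1), 43,590 (D-1), 41,850 (D-2), 40,101 (A-2), 35,930 (C-1), 34,255 (C-2), 33,600 (B-1), 31,331 (A-3), 27,353 (B-2)
Next rejected bid: $27,155 (not a price — pay-as-bid).
Allocation: A 3, B 2, C 2, D 2.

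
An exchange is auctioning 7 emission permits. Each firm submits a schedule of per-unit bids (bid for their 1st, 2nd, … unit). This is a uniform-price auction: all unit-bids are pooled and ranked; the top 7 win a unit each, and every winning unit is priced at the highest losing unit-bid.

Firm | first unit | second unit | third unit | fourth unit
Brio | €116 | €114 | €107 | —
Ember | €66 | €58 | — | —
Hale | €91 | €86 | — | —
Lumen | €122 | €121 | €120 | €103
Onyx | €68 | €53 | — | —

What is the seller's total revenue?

All unit-bids, highest first — top 7: 122 (Lumen-1), 121 (Lumen-2), 120 (Lumen-3), 116 (Brio-1), 114 (Brio-2), 107 (Brio-3), 103 (Lumen-4)
The (k+1)-th unit-bid is €91.
Allocation: Brio 3, Lumen 4. Every unit priced at €91.
Revenue = 7 × 91 = €637.

Total revenue: €637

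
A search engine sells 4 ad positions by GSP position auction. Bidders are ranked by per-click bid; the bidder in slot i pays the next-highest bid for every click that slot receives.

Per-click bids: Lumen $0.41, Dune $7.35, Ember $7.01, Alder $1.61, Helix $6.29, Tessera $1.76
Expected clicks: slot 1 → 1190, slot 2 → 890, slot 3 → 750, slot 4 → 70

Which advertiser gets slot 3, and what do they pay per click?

Per-click bids in order: $7.35 (Dune) > $7.01 (Ember) > $6.29 (Helix) > $1.76 (Tessera) > $1.61 (Alder) > …
Slot 3 goes to the third-ranked bidder, Helix, who pays the next bid down: $1.76/click.

Helix; $1.76 per click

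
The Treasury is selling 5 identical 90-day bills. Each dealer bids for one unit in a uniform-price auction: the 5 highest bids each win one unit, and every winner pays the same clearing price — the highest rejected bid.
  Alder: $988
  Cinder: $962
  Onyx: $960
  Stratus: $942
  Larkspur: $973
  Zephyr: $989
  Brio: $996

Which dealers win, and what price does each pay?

Ordering the bids: 996 (Brio), 989 (Zephyr), 988 (Alder), 973 (Larkspur), 962 (Cinder), 960 (Onyx), 942 (Stratus)
Winners (5 units): Brio, Zephyr, Alder, Larkspur, Cinder.
First losing bid is Onyx's $960, which sets the uniform price.

Brio, Zephyr, Alder, Larkspur, Cinder; each pays $960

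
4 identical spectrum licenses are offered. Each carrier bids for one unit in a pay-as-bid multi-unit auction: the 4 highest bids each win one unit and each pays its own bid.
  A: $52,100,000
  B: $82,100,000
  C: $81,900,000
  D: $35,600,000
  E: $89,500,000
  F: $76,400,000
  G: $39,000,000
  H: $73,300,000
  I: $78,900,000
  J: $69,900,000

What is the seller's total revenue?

Ordering the bids: 89,500,000 (E), 82,100,000 (B), 81,900,000 (C), 78,900,000 (I), 76,400,000 (F), 73,300,000 (H), …
Top 4: E, B, C, I.
Total revenue = 89,500,000 + 82,100,000 + 81,900,000 + 78,900,000 = $332,400,000.

Total revenue: $332,400,000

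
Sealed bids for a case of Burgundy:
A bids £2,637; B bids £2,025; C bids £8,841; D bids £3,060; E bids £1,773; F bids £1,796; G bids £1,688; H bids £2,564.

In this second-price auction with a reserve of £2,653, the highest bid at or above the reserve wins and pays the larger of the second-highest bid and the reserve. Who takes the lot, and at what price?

Sorting bids: 8,841 (C) > 3,060 (D) > 2,637 (A) > 2,564 (H) > 2,025 (B) > 1,796 (F) > …
C has the top bid at or above the reserve (£8,841).
Second-highest bid £3,060 exceeds the reserve £2,653 → payment £3,060.

C pays £3,060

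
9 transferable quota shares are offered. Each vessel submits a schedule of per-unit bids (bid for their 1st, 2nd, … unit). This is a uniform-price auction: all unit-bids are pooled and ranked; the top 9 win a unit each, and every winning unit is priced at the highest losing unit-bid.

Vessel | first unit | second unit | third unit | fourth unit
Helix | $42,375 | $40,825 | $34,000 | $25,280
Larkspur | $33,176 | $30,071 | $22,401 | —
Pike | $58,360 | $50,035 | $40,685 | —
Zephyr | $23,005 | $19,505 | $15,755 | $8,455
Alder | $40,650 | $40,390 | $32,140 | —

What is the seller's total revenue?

Pooled unit-bids ranked (top 9): 58,360 (Pike-1), 50,035 (Pike-2), 42,375 (Helix-1), 40,825 (Helix-2), 40,685 (Pike-3), 40,650 (Alder-1), 40,390 (Alder-2), 34,000 (Helix-3), 33,176 (Larkspur-1)
Highest rejected unit-bid = $32,140.
Allocation: Alder 2, Helix 3, Larkspur 1, Pike 3. Every unit priced at $32,140.
Revenue = 9 × 32,140 = $289,260.

Total revenue: $289,260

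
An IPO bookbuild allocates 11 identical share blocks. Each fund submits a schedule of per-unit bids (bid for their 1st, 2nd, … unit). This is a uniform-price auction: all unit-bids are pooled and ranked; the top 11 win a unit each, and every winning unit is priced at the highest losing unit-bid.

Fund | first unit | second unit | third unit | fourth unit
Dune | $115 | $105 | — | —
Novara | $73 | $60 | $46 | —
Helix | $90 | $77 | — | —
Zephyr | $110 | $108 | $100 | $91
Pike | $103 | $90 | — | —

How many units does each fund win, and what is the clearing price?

Dune 2, Helix 2, Novara 1, Pike 2, Zephyr 4; clearing price $60

Merging the schedules and taking the best 11: 115 (Dune-1), 110 (Zephyr-1), 108 (Zephyr-2), 105 (Dune-2), 103 (Pike-1), 100 (Zephyr-3), 91 (Zephyr-4), 90 (Helix-1), 90 (Pike-2), 77 (Helix-2), 73 (Novara-1)
The (k+1)-th unit-bid is $60.
Allocation: Dune 2, Helix 2, Novara 1, Pike 2, Zephyr 4.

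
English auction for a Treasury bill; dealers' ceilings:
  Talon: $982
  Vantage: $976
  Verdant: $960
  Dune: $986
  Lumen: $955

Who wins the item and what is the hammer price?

Limits in order: 986 (Dune) > 982 (Talon) > 976 (Vantage) > 960 (Verdant) > 955 (Lumen)
Bidding ends when Talon exits at $982; Dune takes it.

Dune wins at $982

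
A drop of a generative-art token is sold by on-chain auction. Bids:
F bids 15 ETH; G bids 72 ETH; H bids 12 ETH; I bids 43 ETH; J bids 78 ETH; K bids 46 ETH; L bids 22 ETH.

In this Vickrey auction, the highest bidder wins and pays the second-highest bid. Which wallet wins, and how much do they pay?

Vickrey auction: the highest bidder wins and pays the second-highest bid.
Bids ranked: 78 (J) > 72 (G) > 46 (K) > 43 (I) > 22 (L) > 15 (F) > …
Second-price: J pays G's bid of 72 ETH.

J pays 72 ETH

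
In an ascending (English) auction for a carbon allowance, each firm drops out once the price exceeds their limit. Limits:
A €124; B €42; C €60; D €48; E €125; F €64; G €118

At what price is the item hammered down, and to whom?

E wins at €124

Limits ranked: 125 (E) > 124 (A) > 118 (G) > 64 (F) > 60 (C) > 48 (D) > …
A is the last rival to drop out, at €124; E remains and wins at that price.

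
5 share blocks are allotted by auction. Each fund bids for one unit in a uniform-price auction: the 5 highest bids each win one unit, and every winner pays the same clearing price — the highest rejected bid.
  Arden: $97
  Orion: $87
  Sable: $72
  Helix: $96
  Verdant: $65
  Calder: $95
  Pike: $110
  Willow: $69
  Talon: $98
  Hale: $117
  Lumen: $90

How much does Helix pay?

Ordering the bids: 117 (Hale), 110 (Pike), 98 (Talon), 97 (Arden), 96 (Helix), 95 (Calder), 90 (Lumen), …
The 5 highest are Hale, Pike, Talon, Arden, Helix.
Highest unsuccessful bid: $95 → clearing price.
Helix wins → pays $95.

Helix pays $95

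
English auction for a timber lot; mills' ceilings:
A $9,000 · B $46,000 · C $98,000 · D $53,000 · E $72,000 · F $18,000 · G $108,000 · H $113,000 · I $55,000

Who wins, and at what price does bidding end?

H wins at $108,000

Sorting limits: 113,000 (H) > 108,000 (G) > 98,000 (C) > 72,000 (E) > 55,000 (I) > 53,000 (D) > …
Bidding ends when G exits at $108,000; H takes it.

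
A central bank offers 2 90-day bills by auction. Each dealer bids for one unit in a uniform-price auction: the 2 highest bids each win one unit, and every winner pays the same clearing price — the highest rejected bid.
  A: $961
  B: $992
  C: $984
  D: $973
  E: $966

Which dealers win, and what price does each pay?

Sorting: 992 (B), 984 (C), 973 (D), 966 (E), …
Top 2: B, C.
Highest unsuccessful bid: $973 → clearing price.

B, C; each pays $973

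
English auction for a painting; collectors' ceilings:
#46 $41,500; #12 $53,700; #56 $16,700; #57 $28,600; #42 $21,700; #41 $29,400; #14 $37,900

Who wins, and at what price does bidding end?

Limits in order: 53,700 (#12) > 41,500 (#46) > 37,900 (#14) > 29,400 (#41) > 28,600 (#57) > 21,700 (#42) > …
Once the price passes $41,500, only #12 is left; the hammer falls at #46's limit of $41,500.

#12 wins at $41,500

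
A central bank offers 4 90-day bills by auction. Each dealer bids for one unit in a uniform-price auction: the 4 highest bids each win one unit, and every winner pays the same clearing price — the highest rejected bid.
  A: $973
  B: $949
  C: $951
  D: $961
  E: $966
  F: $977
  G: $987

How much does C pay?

C pays $0

Ordering the bids: 987 (G), 977 (F), 973 (A), 966 (E), 961 (D), 951 (C), …
The 4 highest are G, F, A, E.
First losing bid is D's $961, which sets the uniform price.
C does not win → pays $0.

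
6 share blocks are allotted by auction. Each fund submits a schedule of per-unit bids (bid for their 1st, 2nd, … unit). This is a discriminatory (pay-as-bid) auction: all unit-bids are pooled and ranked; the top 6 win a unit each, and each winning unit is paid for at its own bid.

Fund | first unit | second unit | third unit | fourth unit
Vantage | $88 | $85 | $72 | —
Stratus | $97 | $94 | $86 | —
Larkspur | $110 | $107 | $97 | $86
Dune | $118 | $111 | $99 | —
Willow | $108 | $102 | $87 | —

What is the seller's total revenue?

Total revenue: $656

Pooled unit-bids ranked (top 6): 118 (Dune-1), 111 (Dune-2), 110 (Larkspur-1), 108 (Willow-1), 107 (Larkspur-2), 102 (Willow-2)
Next rejected bid: $99 (not a price — pay-as-bid).
Each winning unit pays its own bid.
Revenue = 118 + 111 + 110 + 108 + 107 + 102 = $656.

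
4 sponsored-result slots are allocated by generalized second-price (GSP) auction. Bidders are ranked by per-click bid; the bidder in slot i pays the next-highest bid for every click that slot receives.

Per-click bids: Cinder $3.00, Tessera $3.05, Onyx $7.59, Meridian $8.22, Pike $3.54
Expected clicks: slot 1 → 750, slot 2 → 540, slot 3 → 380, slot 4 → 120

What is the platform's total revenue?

Sorting advertisers: $8.22 (Meridian) > $7.59 (Onyx) > $3.54 (Pike) > $3.05 (Tessera) > $3.00 (Cinder)
Slot 1: Meridian pays $7.59 × 750 = $5692.50
Slot 2: Onyx pays $3.54 × 540 = $1911.60
Slot 3: Pike pays $3.05 × 380 = $1159.00
Slot 4: Tessera pays $3.00 × 120 = $360.00
Total = $9123.10

Total revenue: $9123.10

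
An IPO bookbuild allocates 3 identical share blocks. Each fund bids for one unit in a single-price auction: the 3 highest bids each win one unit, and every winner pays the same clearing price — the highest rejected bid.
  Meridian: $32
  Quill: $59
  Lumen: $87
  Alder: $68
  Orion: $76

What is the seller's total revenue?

Total revenue: $177

Sorting: 87 (Lumen), 76 (Orion), 68 (Alder), 59 (Quill), 32 (Meridian)
Top 3: Lumen, Orion, Alder.
Clearing price = highest rejected bid = $59.
Total revenue = 3 × $59 = $177.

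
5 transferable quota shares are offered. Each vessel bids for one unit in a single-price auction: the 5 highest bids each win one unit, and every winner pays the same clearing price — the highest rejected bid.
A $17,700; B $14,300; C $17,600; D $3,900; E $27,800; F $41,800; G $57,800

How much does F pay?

F pays $14,300

Bids ranked high→low: 57,800 (G), 41,800 (F), 27,800 (E), 17,700 (A), 17,600 (C), 14,300 (B), 3,900 (D)
Winners (5 units): G, F, E, A, C.
First losing bid is B's $14,300, which sets the uniform price.
F wins → pays $14,300.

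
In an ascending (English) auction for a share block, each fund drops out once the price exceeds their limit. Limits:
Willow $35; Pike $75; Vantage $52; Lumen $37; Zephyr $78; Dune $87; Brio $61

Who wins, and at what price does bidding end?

Limits in order: 87 (Dune) > 78 (Zephyr) > 75 (Pike) > 61 (Brio) > 52 (Vantage) > 37 (Lumen) > …
Once the price passes $78, only Dune is left; the hammer falls at Zephyr's limit of $78.

Dune wins at $78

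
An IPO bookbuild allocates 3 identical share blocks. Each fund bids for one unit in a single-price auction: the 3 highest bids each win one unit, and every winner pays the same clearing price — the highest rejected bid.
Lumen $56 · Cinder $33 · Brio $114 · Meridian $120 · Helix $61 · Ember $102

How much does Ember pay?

Sorting: 120 (Meridian), 114 (Brio), 102 (Ember), 61 (Helix), 56 (Lumen), …
Winners (3 units): Meridian, Brio, Ember.
Clearing price = highest rejected bid = $61.
Ember wins → pays $61.

Ember pays $61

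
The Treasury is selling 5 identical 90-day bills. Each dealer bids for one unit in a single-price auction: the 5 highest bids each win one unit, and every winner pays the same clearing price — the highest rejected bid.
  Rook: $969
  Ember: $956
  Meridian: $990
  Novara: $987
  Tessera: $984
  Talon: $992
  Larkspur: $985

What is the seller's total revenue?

Total revenue: $4,845

Bids ranked high→low: 992 (Talon), 990 (Meridian), 987 (Novara), 985 (Larkspur), 984 (Tessera), 969 (Rook), 956 (Ember)
Winners (5 units): Talon, Meridian, Novara, Larkspur, Tessera.
Clearing price = highest rejected bid = $969.
Total revenue = 5 × $969 = $4,845.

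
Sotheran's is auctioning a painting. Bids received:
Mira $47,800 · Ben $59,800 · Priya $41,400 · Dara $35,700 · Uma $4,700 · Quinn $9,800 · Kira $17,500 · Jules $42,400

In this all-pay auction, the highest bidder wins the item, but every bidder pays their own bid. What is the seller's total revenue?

Sorting bids: 59,800 (Ben) > 47,800 (Mira) > 42,400 (Jules) > 41,400 (Priya) > 35,700 (Dara) > 17,500 (Kira) > …
Ben wins with the top bid; all bids are sunk regardless.
Every bidder forfeits their bid regardless of winning.
Revenue = 47,800 + 59,800 + 41,400 + 35,700 + 4,700 + 9,800 + 17,500 + 42,400 = $259,100.

Total revenue: $259,100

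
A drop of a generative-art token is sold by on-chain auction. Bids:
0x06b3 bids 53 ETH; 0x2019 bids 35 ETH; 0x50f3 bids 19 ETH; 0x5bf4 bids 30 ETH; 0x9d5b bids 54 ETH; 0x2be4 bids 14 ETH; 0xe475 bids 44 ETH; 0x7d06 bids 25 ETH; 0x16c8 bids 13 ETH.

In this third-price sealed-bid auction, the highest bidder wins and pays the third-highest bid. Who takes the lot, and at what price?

0x9d5b pays 44 ETH

Third-price sealed-bid auction: the highest bidder wins and pays the third-highest bid.
Sorting bids: 54 (0x9d5b) > 53 (0x06b3) > 44 (0xe475) > 35 (0x2019) > 30 (0x5bf4) > 25 (0x7d06) > …
0x9d5b wins; payment is bid #3 in the ranking = 44 ETH.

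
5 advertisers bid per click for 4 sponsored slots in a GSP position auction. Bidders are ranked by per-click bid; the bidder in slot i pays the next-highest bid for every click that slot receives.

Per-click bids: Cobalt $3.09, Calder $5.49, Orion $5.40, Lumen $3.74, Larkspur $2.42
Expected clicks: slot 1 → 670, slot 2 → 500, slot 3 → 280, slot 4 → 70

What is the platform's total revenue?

Total revenue: $6522.60

Sorting advertisers: $5.49 (Calder) > $5.40 (Orion) > $3.74 (Lumen) > $3.09 (Cobalt) > $2.42 (Larkspur)
Slot 1: Calder pays $5.40 × 670 = $3618.00
Slot 2: Orion pays $3.74 × 500 = $1870.00
Slot 3: Lumen pays $3.09 × 280 = $865.20
Slot 4: Cobalt pays $2.42 × 70 = $169.40
Total = $6522.60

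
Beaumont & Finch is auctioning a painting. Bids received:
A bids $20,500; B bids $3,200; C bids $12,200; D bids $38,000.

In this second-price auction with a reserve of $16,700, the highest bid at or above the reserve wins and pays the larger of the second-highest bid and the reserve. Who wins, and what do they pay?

Sorting bids: 38,000 (D) > 20,500 (A) > 12,200 (C) > 3,200 (B)
D has the top bid at or above the reserve ($38,000).
max(second-highest $20,500, reserve $16,700) = $20,500; the reserve does not bind.

D pays $20,500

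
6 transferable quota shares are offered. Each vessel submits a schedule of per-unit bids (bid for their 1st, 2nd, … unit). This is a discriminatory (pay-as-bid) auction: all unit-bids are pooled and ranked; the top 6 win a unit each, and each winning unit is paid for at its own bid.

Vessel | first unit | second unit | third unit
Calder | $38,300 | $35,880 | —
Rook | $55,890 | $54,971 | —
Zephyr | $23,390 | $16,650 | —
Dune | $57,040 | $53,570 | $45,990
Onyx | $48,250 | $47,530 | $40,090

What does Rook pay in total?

Pooled unit-bids ranked (top 6): 57,040 (Dune-1), 55,890 (Rook-1), 54,971 (Rook-2), 53,570 (Dune-2), 48,250 (Onyx-1), 47,530 (Onyx-2)
Next rejected bid: $45,990 (not a price — pay-as-bid).
Rook's winning unit-bids: 55,890 + 54,971 = $110,861.

Rook pays $110,861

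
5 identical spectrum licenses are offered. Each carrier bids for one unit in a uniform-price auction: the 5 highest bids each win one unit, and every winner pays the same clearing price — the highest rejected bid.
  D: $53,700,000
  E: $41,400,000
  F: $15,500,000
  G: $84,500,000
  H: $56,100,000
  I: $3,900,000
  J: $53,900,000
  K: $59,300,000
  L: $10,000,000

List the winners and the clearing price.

G, K, H, J, D; each pays $41,400,000

Ordering the bids: 84,500,000 (G), 59,300,000 (K), 56,100,000 (H), 53,900,000 (J), 53,700,000 (D), 41,400,000 (E), 15,500,000 (F), …
Winners (5 units): G, K, H, J, D.
Highest unsuccessful bid: $41,400,000 → clearing price.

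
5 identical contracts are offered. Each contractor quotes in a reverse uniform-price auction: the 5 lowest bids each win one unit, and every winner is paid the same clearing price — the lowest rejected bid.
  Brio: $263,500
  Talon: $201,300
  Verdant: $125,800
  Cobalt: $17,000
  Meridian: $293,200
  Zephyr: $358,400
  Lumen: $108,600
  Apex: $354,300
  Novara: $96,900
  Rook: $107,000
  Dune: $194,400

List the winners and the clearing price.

Ordering the bids: 17,000 (Cobalt), 96,900 (Novara), 107,000 (Rook), 108,600 (Lumen), 125,800 (Verdant), 194,400 (Dune), 201,300 (Talon), …
Lowest 5: Cobalt, Novara, Rook, Lumen, Verdant.
Lowest unsuccessful bid: $194,400 → clearing price.

Cobalt, Novara, Rook, Lumen, Verdant; each is paid $194,400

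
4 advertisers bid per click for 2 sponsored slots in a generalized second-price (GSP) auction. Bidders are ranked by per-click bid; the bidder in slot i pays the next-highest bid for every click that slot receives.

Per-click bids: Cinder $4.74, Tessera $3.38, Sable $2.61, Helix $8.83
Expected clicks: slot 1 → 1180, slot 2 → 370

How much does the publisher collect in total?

Per-click bids in order: $8.83 (Helix) > $4.74 (Cinder) > $3.38 (Tessera) > …
Slot 1: Helix pays $4.74 × 1180 = $5593.20
Slot 2: Cinder pays $3.38 × 370 = $1250.60
Total = $6843.80

Total revenue: $6843.80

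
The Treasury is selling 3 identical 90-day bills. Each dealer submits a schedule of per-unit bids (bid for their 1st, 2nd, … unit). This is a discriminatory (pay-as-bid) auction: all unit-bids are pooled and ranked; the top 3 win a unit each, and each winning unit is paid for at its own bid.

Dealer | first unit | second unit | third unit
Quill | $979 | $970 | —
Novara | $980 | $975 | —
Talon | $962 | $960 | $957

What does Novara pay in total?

Novara pays $1,955

Merging the schedules and taking the best 3: 980 (Novara-1), 979 (Quill-1), 975 (Novara-2)
Next rejected bid: $970 (not a price — pay-as-bid).
Novara's winning unit-bids: 980 + 975 = $1,955.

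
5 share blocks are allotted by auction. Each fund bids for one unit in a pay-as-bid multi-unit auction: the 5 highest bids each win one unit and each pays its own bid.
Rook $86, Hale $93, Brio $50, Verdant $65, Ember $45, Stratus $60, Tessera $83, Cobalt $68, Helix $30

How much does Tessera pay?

Ordering the bids: 93 (Hale), 86 (Rook), 83 (Tessera), 68 (Cobalt), 65 (Verdant), 60 (Stratus), 50 (Brio), …
Top 5: Hale, Rook, Tessera, Cobalt, Verdant.
Tessera wins → own bid $83.

Tessera pays $83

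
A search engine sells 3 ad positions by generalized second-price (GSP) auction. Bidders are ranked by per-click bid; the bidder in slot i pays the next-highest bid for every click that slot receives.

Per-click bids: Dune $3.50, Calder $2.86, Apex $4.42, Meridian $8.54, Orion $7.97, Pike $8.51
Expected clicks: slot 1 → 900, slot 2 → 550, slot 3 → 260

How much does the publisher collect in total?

Total revenue: $13191.70

Sorting advertisers: $8.54 (Meridian) > $8.51 (Pike) > $7.97 (Orion) > $4.42 (Apex) > …
Slot 1: Meridian pays $8.51 × 900 = $7659.00
Slot 2: Pike pays $7.97 × 550 = $4383.50
Slot 3: Orion pays $4.42 × 260 = $1149.20
Total = $13191.70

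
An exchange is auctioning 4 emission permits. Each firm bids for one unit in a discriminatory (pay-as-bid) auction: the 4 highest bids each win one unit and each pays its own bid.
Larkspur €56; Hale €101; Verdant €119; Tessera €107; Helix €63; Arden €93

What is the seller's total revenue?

Bids ranked high→low: 119 (Verdant), 107 (Tessera), 101 (Hale), 93 (Arden), 63 (Helix), 56 (Larkspur)
Winners (4 units): Verdant, Tessera, Hale, Arden.
Total revenue = 119 + 107 + 101 + 93 = €420.

Total revenue: €420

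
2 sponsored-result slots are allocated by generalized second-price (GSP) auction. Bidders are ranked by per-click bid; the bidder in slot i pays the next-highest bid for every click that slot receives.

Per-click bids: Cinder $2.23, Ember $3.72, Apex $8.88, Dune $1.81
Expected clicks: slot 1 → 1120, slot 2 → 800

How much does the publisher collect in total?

Total revenue: $5950.40

Per-click bids in order: $8.88 (Apex) > $3.72 (Ember) > $2.23 (Cinder) > …
Slot 1: Apex pays $3.72 × 1120 = $4166.40
Slot 2: Ember pays $2.23 × 800 = $1784.00
Total = $5950.40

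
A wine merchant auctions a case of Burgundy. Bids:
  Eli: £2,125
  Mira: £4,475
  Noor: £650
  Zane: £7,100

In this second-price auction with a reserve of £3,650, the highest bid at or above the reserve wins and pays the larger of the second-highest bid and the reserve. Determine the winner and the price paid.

Bids ranked: 7,100 (Zane) > 4,475 (Mira) > 2,125 (Eli) > 650 (Noor)
Zane has the top bid at or above the reserve (£7,100).
Second-highest bid £4,475 exceeds the reserve £3,650 → payment £4,475.

Zane pays £4,475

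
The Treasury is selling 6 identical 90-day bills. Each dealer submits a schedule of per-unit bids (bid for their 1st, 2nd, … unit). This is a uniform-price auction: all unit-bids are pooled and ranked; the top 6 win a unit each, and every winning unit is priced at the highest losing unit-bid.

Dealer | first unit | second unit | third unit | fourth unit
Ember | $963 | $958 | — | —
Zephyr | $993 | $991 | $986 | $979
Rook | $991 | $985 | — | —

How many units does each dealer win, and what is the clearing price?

Merging the schedules and taking the best 6: 993 (Zephyr-1), 991 (Zephyr-2), 991 (Rook-1), 986 (Zephyr-3), 985 (Rook-2), 979 (Zephyr-4)
The (k+1)-th unit-bid is $963.
Allocation: Rook 2, Zephyr 4.

Rook 2, Zephyr 4; clearing price $963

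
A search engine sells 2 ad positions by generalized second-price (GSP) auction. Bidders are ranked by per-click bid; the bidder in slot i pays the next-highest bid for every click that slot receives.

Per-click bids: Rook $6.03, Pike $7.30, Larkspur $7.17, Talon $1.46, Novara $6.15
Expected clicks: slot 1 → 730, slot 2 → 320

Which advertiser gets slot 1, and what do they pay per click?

Ranked by bid: $7.30 (Pike) > $7.17 (Larkspur) > $6.15 (Novara) > …
Slot 1 goes to the first-ranked bidder, Pike, who pays the next bid down: $7.17/click.

Pike; $7.17 per click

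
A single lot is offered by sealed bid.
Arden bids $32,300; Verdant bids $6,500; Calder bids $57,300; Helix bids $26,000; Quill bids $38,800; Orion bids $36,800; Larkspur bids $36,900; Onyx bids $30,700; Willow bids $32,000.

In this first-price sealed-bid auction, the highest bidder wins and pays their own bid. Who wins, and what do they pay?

Rule: the highest bidder wins and pays their own bid.
Bids in order: 57,300 (Calder) > 38,800 (Quill) > 36,900 (Larkspur) > 36,800 (Orion) > 32,300 (Arden) > 32,000 (Willow) > …
Calder has the highest bid and pays exactly that: $57,300.

Calder pays $57,300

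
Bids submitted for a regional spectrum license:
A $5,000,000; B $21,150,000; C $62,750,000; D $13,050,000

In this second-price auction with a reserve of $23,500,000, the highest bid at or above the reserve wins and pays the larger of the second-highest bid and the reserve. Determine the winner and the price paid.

C pays $23,500,000

Rule: the highest bid at or above the reserve wins and pays the larger of the second-highest bid and the reserve.
Bids ranked: 62,750,000 (C) > 21,150,000 (B) > 13,050,000 (D) > 5,000,000 (A)
Highest eligible bid: C at $62,750,000.
Second-highest bid $21,150,000 is below the reserve $23,500,000, so the reserve binds → payment $23,500,000.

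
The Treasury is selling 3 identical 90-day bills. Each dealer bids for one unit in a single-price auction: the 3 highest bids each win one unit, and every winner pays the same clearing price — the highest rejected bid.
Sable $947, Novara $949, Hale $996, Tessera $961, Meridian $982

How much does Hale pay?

Bids ranked high→low: 996 (Hale), 982 (Meridian), 961 (Tessera), 949 (Novara), 947 (Sable)
The 3 highest are Hale, Meridian, Tessera.
Clearing price = highest rejected bid = $949.
Hale wins → pays $949.

Hale pays $949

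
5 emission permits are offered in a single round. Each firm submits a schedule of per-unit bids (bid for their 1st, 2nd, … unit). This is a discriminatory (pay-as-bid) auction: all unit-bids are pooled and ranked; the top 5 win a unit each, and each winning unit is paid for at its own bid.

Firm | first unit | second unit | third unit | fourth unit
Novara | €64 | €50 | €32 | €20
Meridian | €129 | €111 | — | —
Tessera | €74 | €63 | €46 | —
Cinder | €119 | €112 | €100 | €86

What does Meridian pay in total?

Meridian pays €240

Pooled unit-bids ranked (top 5): 129 (Meridian-1), 119 (Cinder-1), 112 (Cinder-2), 111 (Meridian-2), 100 (Cinder-3)
Next rejected bid: €86 (not a price — pay-as-bid).
Meridian's winning unit-bids: 129 + 111 = €240.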